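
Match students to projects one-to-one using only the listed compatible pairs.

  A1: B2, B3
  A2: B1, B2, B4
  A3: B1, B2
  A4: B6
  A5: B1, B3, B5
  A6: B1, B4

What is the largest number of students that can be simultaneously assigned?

6

Unit-capacity flow: source→left, listed edges, right→sink; max matching = max flow.
Augmenting path A1→B2 (+1); matched 1.
Augmenting path A2→B1 (+1); matched 2.
Augmenting path A4→B6 (+1); matched 3.
Augmenting path A5→B3 (+1); matched 4.
Augmenting path A6→B4 (+1); matched 5.
Augmenting path A3→B2→A1→B3→A5→B5 (+1); matched 6.
No augmenting path remains; maximum matching = 6.
König certificate: {A1, A2, A3, A4, A5, A6} is a vertex cover of size 6 (every listed pair touches it), so no matching can be larger.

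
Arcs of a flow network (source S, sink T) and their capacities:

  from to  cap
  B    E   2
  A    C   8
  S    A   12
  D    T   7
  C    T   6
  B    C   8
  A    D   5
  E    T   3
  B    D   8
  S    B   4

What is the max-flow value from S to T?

15

Augment S→A→C→T: bottleneck 6, flow now 6.
Augment S→A→D→T: bottleneck 5, flow now 11.
Augment S→B→D→T: bottleneck 2, flow now 13.
Augment S→B→E→T: bottleneck 2, flow now 15.
No augmenting path remains; maximum flow = 15.
In the residual graph, reachable from S: {S, A, C}.
Min-cut edges: S→B (4), A→D (5), C→T (6); capacity 4 + 5 + 6 = 15.
This cut is saturated, so no flow can exceed 15.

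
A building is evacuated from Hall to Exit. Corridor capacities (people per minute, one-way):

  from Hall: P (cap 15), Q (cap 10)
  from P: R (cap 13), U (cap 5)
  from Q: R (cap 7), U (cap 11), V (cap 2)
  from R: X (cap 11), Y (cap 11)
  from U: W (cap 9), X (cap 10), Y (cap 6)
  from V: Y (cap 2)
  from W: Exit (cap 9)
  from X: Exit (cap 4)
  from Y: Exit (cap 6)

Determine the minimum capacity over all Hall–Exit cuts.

19

Augment Hall→P→R→X→Exit: bottleneck 4, flow now 4.
Augment Hall→P→R→Y→Exit: bottleneck 6, flow now 10.
Augment Hall→P→U→W→Exit: bottleneck 5, flow now 15.
Augment Hall→Q→U→W→Exit: bottleneck 4, flow now 19.
No augmenting path remains; maximum flow = 19.
By max-flow min-cut, the minimum cut capacity equals the max flow.
In the residual graph, reachable from Hall: {Hall, P, Q, R, U, V, X, Y}.
Min-cut edges: U→W (9), X→Exit (4), Y→Exit (6); capacity 9 + 4 + 6 = 19.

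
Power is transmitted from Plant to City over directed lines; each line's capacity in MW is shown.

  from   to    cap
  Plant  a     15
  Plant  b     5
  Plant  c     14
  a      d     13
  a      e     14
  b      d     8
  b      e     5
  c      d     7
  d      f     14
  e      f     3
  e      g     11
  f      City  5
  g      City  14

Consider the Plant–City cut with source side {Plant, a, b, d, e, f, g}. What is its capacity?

33

Edges leaving {Plant, a, b, d, e, f, g}: Plant→c (14), f→City (5), g→City (14).
Cut capacity = 14 + 5 + 14 = 33.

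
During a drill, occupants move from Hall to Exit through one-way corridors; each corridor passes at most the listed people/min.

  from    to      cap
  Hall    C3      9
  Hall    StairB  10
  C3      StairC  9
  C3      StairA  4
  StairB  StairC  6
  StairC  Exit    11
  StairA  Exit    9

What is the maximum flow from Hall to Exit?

Augment Hall→C3→StairC→Exit: bottleneck 9, flow now 9.
Augment Hall→StairB→StairC→Exit: bottleneck 2, flow now 11.
Augment Hall→StairB→StairC→C3→StairA→Exit: bottleneck 4, flow now 15. (uses reverse residual edge)
No augmenting path remains; maximum flow = 15.
In the residual graph, reachable from Hall: {Hall, StairB}.
Min-cut edges: Hall→C3 (9), StairB→StairC (6); capacity 9 + 6 = 15.
This cut is saturated, so no flow can exceed 15.

15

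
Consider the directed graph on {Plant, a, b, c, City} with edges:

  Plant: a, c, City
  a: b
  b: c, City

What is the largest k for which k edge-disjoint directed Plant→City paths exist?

Assign every edge capacity 1; by Menger, the answer equals the max flow.
Path Plant→City (+1); total 1.
Path Plant→a→b→City (+1); total 2.
No residual Plant→City path; max flow = 2.
Certifying cut of size 2: {Plant→City, Plant→a}.

2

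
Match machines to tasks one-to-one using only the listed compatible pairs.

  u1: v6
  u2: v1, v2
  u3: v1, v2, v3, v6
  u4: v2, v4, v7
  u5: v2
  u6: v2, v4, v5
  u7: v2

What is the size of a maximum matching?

6

Unit-capacity flow: source→left, listed edges, right→sink; max matching = max flow.
Augmenting path u1→v6 (+1); matched 1.
Augmenting path u2→v1 (+1); matched 2.
Augmenting path u3→v2 (+1); matched 3.
Augmenting path u4→v4 (+1); matched 4.
Augmenting path u6→v5 (+1); matched 5.
Augmenting path u5→v2→u3→v3 (+1); matched 6.
No augmenting path remains; maximum matching = 6.
König certificate: {u1, u2, u3, u4, u6, v2} is a vertex cover of size 6 (every listed pair touches it), so no matching can be larger.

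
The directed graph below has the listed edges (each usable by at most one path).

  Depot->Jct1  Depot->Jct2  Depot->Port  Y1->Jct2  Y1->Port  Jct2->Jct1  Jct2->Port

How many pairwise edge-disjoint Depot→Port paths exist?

Assign every edge capacity 1; by Menger, the answer equals the max flow.
Path Depot→Port (+1); total 1.
Path Depot→Jct2→Port (+1); total 2.
No residual Depot→Port path; max flow = 2.
Certifying cut of size 2: {Depot→Jct2, Depot→Port}.

2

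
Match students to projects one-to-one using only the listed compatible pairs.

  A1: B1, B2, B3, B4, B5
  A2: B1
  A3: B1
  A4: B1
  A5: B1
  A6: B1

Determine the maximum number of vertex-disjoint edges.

2

Unit-capacity flow: source→left, listed edges, right→sink; max matching = max flow.
Augmenting path A1→B1 (+1); matched 1.
Augmenting path A2→B1→A1→B2 (+1); matched 2.
No augmenting path remains; maximum matching = 2.
König certificate: {A1, B1} is a vertex cover of size 2 (every listed pair touches it), so no matching can be larger.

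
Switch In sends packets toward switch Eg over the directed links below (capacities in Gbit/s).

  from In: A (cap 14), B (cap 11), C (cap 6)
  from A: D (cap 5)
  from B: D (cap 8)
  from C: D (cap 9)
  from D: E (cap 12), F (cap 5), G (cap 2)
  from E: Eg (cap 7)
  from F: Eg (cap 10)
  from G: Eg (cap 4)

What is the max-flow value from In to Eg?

14

Augment In→A→D→E→Eg: bottleneck 5, flow now 5.
Augment In→B→D→E→Eg: bottleneck 2, flow now 7.
Augment In→B→D→F→Eg: bottleneck 5, flow now 12.
Augment In→B→D→G→Eg: bottleneck 1, flow now 13.
Augment In→C→D→G→Eg: bottleneck 1, flow now 14.
No augmenting path remains; maximum flow = 14.
In the residual graph, reachable from In: {In, A, B, C, D, E}.
Min-cut edges: D→F (5), D→G (2), E→Eg (7); capacity 5 + 2 + 7 = 14.
This cut is saturated, so no flow can exceed 14.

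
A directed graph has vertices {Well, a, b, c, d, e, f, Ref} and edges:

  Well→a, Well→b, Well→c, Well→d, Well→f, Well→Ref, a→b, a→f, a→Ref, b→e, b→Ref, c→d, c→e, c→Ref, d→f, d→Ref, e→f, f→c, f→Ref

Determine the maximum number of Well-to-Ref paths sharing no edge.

6

Assign every edge capacity 1; by Menger, the answer equals the max flow.
Path Well→Ref (+1); total 1.
Path Well→a→Ref (+1); total 2.
Path Well→b→Ref (+1); total 3.
Path Well→c→Ref (+1); total 4.
Path Well→d→Ref (+1); total 5.
Path Well→f→Ref (+1); total 6.
No residual Well→Ref path; max flow = 6.
Certifying cut of size 6: {Well→Ref, Well→a, Well→b, Well→c, Well→d, Well→f}.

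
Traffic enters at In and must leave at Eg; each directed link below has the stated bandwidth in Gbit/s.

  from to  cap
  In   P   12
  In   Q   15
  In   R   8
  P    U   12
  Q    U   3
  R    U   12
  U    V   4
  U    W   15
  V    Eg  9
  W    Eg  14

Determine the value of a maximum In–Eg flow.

18

Augment In→P→U→V→Eg: bottleneck 4, flow now 4.
Augment In→P→U→W→Eg: bottleneck 8, flow now 12.
Augment In→Q→U→W→Eg: bottleneck 3, flow now 15.
Augment In→R→U→W→Eg: bottleneck 3, flow now 18.
No augmenting path remains; maximum flow = 18.
In the residual graph, reachable from In: {In, P, Q, R, U, W}.
Min-cut edges: U→V (4), W→Eg (14); capacity 4 + 14 = 18.
This cut is saturated, so no flow can exceed 18.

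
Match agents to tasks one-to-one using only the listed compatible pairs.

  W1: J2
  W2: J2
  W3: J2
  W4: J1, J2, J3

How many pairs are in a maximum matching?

2

Unit-capacity flow: source→left, listed edges, right→sink; max matching = max flow.
Augmenting path W1→J2 (+1); matched 1.
Augmenting path W4→J1 (+1); matched 2.
No augmenting path remains; maximum matching = 2.
König certificate: {W4, J2} is a vertex cover of size 2 (every listed pair touches it), so no matching can be larger.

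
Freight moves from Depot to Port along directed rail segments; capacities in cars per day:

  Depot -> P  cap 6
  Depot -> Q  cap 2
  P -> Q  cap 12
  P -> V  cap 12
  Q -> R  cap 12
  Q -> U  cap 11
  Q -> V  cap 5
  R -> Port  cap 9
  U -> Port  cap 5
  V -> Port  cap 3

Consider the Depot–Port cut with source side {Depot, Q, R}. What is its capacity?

31

Edges leaving {Depot, Q, R}: Depot→P (6), Q→U (11), Q→V (5), R→Port (9).
Cut capacity = 6 + 11 + 5 + 9 = 31.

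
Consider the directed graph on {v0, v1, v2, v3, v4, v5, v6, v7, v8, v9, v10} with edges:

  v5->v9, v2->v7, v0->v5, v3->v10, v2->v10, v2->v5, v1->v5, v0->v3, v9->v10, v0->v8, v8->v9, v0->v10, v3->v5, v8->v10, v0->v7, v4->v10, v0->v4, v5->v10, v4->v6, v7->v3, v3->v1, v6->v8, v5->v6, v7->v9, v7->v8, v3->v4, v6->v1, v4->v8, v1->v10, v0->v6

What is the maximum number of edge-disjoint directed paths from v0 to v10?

Assign every edge capacity 1; by Menger, the answer equals the max flow.
Path v0→v10 (+1); total 1.
Path v0→v3→v10 (+1); total 2.
Path v0→v4→v10 (+1); total 3.
Path v0→v5→v10 (+1); total 4.
Path v0→v8→v10 (+1); total 5.
Path v0→v6→v1→v10 (+1); total 6.
Path v0→v7→v9→v10 (+1); total 7.
No residual v0→v10 path; max flow = 7.
Certifying cut of size 7: {v0→v10, v0→v3, v0→v4, v0→v5, v0→v6, v0→v7, v0→v8}.

7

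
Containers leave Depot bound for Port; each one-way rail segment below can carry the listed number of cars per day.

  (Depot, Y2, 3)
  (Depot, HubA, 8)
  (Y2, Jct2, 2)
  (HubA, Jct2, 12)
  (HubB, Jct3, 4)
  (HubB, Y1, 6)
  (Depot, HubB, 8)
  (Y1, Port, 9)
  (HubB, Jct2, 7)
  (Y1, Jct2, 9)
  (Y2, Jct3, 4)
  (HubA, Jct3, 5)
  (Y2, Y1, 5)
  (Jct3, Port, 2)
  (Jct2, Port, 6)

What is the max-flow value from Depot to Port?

Augment Depot→HubB→Y1→Port: bottleneck 6, flow now 6.
Augment Depot→HubB→Jct3→Port: bottleneck 2, flow now 8.
Augment Depot→Y2→Y1→Port: bottleneck 3, flow now 11.
Augment Depot→HubA→Jct2→Port: bottleneck 6, flow now 17.
No augmenting path remains; maximum flow = 17.
In the residual graph, reachable from Depot: {Depot, HubB, HubA, Jct3, Jct2}.
Min-cut edges: Depot→Y2 (3), HubB→Y1 (6), Jct3→Port (2), Jct2→Port (6); capacity 3 + 6 + 2 + 6 = 17.
This cut is saturated, so no flow can exceed 17.

17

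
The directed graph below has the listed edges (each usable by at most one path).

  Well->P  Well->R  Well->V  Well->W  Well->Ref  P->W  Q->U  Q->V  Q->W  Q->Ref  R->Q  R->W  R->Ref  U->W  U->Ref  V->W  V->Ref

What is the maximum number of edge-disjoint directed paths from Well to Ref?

3

Assign every edge capacity 1; by Menger, the answer equals the max flow.
Path Well→Ref (+1); total 1.
Path Well→R→Ref (+1); total 2.
Path Well→V→Ref (+1); total 3.
No residual Well→Ref path; max flow = 3.
Certifying cut of size 3: {Well→R, Well→Ref, Well→V}.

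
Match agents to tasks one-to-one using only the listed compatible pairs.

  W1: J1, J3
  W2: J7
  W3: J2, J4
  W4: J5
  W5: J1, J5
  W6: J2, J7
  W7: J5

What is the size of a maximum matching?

Unit-capacity flow: source→left, listed edges, right→sink; max matching = max flow.
Augmenting path W1→J1 (+1); matched 1.
Augmenting path W2→J7 (+1); matched 2.
Augmenting path W3→J2 (+1); matched 3.
Augmenting path W4→J5 (+1); matched 4.
Augmenting path W5→J1→W1→J3 (+1); matched 5.
Augmenting path W6→J2→W3→J4 (+1); matched 6.
No augmenting path remains; maximum matching = 6.
König certificate: {W1, W2, W3, W5, W6, J5} is a vertex cover of size 6 (every listed pair touches it), so no matching can be larger.

6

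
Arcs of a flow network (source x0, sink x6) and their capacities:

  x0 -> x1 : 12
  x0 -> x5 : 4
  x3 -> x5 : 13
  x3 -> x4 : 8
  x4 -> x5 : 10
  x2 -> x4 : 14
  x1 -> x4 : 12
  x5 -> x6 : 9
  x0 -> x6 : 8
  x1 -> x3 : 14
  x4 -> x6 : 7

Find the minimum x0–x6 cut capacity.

Augment x0→x6: bottleneck 8, flow now 8.
Augment x0→x5→x6: bottleneck 4, flow now 12.
Augment x0→x1→x4→x6: bottleneck 7, flow now 19.
Augment x0→x1→x3→x5→x6: bottleneck 5, flow now 24.
No augmenting path remains; maximum flow = 24.
By max-flow min-cut, the minimum cut capacity equals the max flow.
In the residual graph, reachable from x0: {x0}.
Min-cut edges: x0→x1 (12), x0→x5 (4), x0→x6 (8); capacity 12 + 4 + 8 = 24.

24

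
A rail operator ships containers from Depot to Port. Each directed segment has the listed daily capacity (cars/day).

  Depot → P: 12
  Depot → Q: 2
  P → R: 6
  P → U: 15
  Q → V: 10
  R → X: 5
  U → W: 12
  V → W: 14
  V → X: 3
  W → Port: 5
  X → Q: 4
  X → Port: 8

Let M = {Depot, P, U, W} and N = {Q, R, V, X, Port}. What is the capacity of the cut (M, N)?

Edges leaving {Depot, P, U, W}: Depot→Q (2), P→R (6), W→Port (5).
Cut capacity = 2 + 6 + 5 = 13.

13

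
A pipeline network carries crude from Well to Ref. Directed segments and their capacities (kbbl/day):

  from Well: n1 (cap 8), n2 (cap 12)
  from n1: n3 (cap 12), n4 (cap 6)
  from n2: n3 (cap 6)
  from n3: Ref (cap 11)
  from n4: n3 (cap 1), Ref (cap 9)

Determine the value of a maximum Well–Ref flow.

Augment Well→n1→n3→Ref: bottleneck 8, flow now 8.
Augment Well→n2→n3→Ref: bottleneck 3, flow now 11.
Augment Well→n2→n3→n1→n4→Ref: bottleneck 3, flow now 14. (uses reverse residual edge)
No augmenting path remains; maximum flow = 14.
In the residual graph, reachable from Well: {Well, n2}.
Min-cut edges: Well→n1 (8), n2→n3 (6); capacity 8 + 6 = 14.
This cut is saturated, so no flow can exceed 14.

14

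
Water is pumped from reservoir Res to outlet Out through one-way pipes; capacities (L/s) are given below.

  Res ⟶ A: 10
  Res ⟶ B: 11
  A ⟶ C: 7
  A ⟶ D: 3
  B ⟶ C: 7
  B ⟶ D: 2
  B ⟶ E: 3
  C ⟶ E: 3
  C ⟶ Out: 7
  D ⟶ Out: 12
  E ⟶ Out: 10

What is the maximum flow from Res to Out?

18

Augment Res→A→C→Out: bottleneck 7, flow now 7.
Augment Res→A→D→Out: bottleneck 3, flow now 10.
Augment Res→B→D→Out: bottleneck 2, flow now 12.
Augment Res→B→E→Out: bottleneck 3, flow now 15.
Augment Res→B→C→E→Out: bottleneck 3, flow now 18.
No augmenting path remains; maximum flow = 18.
In the residual graph, reachable from Res: {Res, A, B, C}.
Min-cut edges: A→D (3), B→D (2), B→E (3), C→E (3), C→Out (7); capacity 3 + 2 + 3 + 3 + 7 = 18.
This cut is saturated, so no flow can exceed 18.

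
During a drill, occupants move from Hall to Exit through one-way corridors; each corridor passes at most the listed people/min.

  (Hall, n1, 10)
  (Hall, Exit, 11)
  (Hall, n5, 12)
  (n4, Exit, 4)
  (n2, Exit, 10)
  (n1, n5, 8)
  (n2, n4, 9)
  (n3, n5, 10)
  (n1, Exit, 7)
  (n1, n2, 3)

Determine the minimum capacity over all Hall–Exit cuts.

Augment Hall→Exit: bottleneck 11, flow now 11.
Augment Hall→n1→Exit: bottleneck 7, flow now 18.
Augment Hall→n1→n2→Exit: bottleneck 3, flow now 21.
No augmenting path remains; maximum flow = 21.
By max-flow min-cut, the minimum cut capacity equals the max flow.
In the residual graph, reachable from Hall: {Hall, n5}.
Min-cut edges: Hall→n1 (10), Hall→Exit (11); capacity 10 + 11 = 21.

21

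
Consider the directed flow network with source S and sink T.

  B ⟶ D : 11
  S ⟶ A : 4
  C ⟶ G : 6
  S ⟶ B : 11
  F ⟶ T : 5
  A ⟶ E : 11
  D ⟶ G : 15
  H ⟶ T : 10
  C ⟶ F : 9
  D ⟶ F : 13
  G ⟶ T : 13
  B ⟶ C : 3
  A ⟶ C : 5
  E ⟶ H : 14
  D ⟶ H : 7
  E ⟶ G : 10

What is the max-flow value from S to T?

Augment S→A→C→F→T: bottleneck 4, flow now 4.
Augment S→B→C→F→T: bottleneck 1, flow now 5.
Augment S→B→C→G→T: bottleneck 2, flow now 7.
Augment S→B→D→G→T: bottleneck 8, flow now 15.
No augmenting path remains; maximum flow = 15.
In the residual graph, reachable from S: {S}.
Min-cut edges: S→A (4), S→B (11); capacity 4 + 11 = 15.
This cut is saturated, so no flow can exceed 15.

15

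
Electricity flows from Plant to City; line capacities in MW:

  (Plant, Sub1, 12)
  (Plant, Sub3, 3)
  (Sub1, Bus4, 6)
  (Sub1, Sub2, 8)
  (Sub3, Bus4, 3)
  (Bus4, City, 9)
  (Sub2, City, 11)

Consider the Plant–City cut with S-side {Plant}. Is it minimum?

Given cut capacity: 12 + 3 = 15.
Augment Plant→Sub1→Bus4→City: bottleneck 6, flow now 6.
Augment Plant→Sub1→Sub2→City: bottleneck 6, flow now 12.
Augment Plant→Sub3→Bus4→City: bottleneck 3, flow now 15.
No augmenting path remains; maximum flow = 15.
Cut capacity 15 equals the max flow, so it is a minimum cut.

Yes — it is a minimum cut (capacity 15).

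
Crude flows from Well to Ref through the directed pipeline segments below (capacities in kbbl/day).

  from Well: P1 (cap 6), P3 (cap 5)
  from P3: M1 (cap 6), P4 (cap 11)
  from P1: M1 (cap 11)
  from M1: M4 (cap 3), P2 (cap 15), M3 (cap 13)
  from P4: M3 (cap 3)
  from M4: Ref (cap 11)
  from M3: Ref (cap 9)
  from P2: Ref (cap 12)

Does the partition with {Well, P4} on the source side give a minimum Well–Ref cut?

No — its capacity is 14, but the minimum cut has capacity 11.

Given cut capacity: 5 + 6 + 3 = 14.
Augment Well→P3→M1→M4→Ref: bottleneck 3, flow now 3.
Augment Well→P3→M1→M3→Ref: bottleneck 2, flow now 5.
Augment Well→P1→M1→M3→Ref: bottleneck 6, flow now 11.
No augmenting path remains; maximum flow = 11.
In the residual graph, reachable from Well: {Well}.
Min-cut edges: Well→P3 (5), Well→P1 (6); capacity 5 + 6 = 11.
Cut capacity 14 exceeds the max flow 11, so it is not minimum.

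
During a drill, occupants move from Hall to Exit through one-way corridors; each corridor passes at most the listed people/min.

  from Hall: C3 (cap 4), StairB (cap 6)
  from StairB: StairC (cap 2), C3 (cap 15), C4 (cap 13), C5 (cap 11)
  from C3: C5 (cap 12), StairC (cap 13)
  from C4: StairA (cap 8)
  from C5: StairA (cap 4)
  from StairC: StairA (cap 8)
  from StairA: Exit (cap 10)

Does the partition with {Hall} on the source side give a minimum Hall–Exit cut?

Given cut capacity: 6 + 4 = 10.
Augment Hall→StairB→C4→StairA→Exit: bottleneck 6, flow now 6.
Augment Hall→C3→C5→StairA→Exit: bottleneck 4, flow now 10.
No augmenting path remains; maximum flow = 10.
Cut capacity 10 equals the max flow, so it is a minimum cut.

Yes — it is a minimum cut (capacity 10).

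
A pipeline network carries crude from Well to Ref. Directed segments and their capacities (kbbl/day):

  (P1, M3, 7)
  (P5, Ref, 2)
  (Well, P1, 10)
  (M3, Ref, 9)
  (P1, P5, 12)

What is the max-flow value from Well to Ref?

Augment Well→P1→M3→Ref: bottleneck 7, flow now 7.
Augment Well→P1→P5→Ref: bottleneck 2, flow now 9.
No augmenting path remains; maximum flow = 9.
In the residual graph, reachable from Well: {Well, P1, P5}.
Min-cut edges: P1→M3 (7), P5→Ref (2); capacity 7 + 2 = 9.
This cut is saturated, so no flow can exceed 9.

9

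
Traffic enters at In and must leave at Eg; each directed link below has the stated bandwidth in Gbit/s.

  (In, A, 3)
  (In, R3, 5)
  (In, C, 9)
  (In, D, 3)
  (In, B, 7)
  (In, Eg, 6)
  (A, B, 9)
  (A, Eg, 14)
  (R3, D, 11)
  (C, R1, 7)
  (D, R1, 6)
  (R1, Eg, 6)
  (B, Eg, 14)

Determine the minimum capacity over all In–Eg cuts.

Augment In→Eg: bottleneck 6, flow now 6.
Augment In→A→Eg: bottleneck 3, flow now 9.
Augment In→B→Eg: bottleneck 7, flow now 16.
Augment In→C→R1→Eg: bottleneck 6, flow now 22.
No augmenting path remains; maximum flow = 22.
By max-flow min-cut, the minimum cut capacity equals the max flow.
In the residual graph, reachable from In: {In, R3, C, D, R1}.
Min-cut edges: In→A (3), In→B (7), In→Eg (6), R1→Eg (6); capacity 3 + 7 + 6 + 6 = 22.

22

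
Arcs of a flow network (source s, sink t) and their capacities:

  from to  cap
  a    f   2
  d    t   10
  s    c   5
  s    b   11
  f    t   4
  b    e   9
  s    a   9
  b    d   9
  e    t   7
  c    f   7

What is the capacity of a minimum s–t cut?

15

Augment s→a→f→t: bottleneck 2, flow now 2.
Augment s→b→d→t: bottleneck 9, flow now 11.
Augment s→b→e→t: bottleneck 2, flow now 13.
Augment s→c→f→t: bottleneck 2, flow now 15.
No augmenting path remains; maximum flow = 15.
By max-flow min-cut, the minimum cut capacity equals the max flow.
In the residual graph, reachable from s: {s, a, c, f}.
Min-cut edges: s→b (11), f→t (4); capacity 11 + 4 = 15.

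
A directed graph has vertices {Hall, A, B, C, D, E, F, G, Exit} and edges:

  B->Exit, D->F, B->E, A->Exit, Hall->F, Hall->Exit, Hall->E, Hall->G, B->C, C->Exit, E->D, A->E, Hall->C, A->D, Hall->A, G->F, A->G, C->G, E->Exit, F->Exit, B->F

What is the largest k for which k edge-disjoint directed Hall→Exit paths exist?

5

Assign every edge capacity 1; by Menger, the answer equals the max flow.
Path Hall→Exit (+1); total 1.
Path Hall→A→Exit (+1); total 2.
Path Hall→C→Exit (+1); total 3.
Path Hall→E→Exit (+1); total 4.
Path Hall→F→Exit (+1); total 5.
No residual Hall→Exit path; max flow = 5.
Certifying cut of size 5: {F→Exit, Hall→A, Hall→C, Hall→E, Hall→Exit}.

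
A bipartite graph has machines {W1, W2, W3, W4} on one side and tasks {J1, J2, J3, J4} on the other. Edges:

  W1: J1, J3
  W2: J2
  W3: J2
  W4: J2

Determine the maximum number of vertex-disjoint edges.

2

Unit-capacity flow: source→left, listed edges, right→sink; max matching = max flow.
Augmenting path W1→J1 (+1); matched 1.
Augmenting path W2→J2 (+1); matched 2.
No augmenting path remains; maximum matching = 2.
König certificate: {W1, J2} is a vertex cover of size 2 (every listed pair touches it), so no matching can be larger.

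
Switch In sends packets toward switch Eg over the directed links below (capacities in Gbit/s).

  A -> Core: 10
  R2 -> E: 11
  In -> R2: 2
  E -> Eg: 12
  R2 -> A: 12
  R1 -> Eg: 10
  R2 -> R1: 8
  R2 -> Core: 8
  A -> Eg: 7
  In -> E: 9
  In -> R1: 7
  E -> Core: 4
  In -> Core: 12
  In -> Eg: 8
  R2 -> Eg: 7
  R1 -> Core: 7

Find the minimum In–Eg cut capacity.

Augment In→Eg: bottleneck 8, flow now 8.
Augment In→R2→Eg: bottleneck 2, flow now 10.
Augment In→R1→Eg: bottleneck 7, flow now 17.
Augment In→E→Eg: bottleneck 9, flow now 26.
No augmenting path remains; maximum flow = 26.
By max-flow min-cut, the minimum cut capacity equals the max flow.
In the residual graph, reachable from In: {In, Core}.
Min-cut edges: In→R2 (2), In→R1 (7), In→E (9), In→Eg (8); capacity 2 + 7 + 9 + 8 = 26.

26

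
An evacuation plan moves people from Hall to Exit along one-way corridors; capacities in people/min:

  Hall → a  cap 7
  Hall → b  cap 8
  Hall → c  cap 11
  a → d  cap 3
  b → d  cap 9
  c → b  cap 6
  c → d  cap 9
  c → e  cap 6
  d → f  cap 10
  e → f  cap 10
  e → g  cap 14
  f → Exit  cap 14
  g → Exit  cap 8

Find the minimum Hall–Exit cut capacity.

16

Augment Hall→a→d→f→Exit: bottleneck 3, flow now 3.
Augment Hall→b→d→f→Exit: bottleneck 7, flow now 10.
Augment Hall→c→e→f→Exit: bottleneck 4, flow now 14.
Augment Hall→c→e→g→Exit: bottleneck 2, flow now 16.
No augmenting path remains; maximum flow = 16.
By max-flow min-cut, the minimum cut capacity equals the max flow.
In the residual graph, reachable from Hall: {Hall, a, b, c, d}.
Min-cut edges: c→e (6), d→f (10); capacity 6 + 10 = 16.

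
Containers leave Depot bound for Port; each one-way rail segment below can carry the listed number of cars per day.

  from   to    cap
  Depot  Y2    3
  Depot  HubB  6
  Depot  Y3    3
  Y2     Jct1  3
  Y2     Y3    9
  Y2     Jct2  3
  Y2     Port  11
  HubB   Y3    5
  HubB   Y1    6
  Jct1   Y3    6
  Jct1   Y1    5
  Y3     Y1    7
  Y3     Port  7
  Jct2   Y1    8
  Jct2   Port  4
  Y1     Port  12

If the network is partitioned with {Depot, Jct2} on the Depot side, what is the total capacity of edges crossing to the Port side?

24

Edges leaving {Depot, Jct2}: Depot→Y2 (3), Depot→HubB (6), Depot→Y3 (3), Jct2→Y1 (8), Jct2→Port (4).
Cut capacity = 3 + 6 + 3 + 8 + 4 = 24.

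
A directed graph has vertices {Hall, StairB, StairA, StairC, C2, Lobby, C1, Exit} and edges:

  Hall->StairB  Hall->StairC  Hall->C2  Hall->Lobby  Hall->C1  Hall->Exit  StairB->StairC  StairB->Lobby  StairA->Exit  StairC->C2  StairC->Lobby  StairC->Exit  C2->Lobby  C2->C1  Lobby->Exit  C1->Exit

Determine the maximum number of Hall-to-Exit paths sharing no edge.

4

Assign every edge capacity 1; by Menger, the answer equals the max flow.
Path Hall→Exit (+1); total 1.
Path Hall→StairC→Exit (+1); total 2.
Path Hall→Lobby→Exit (+1); total 3.
Path Hall→C1→Exit (+1); total 4.
No residual Hall→Exit path; max flow = 4.
Certifying cut of size 4: {C1→Exit, Hall→Exit, Lobby→Exit, StairC→Exit}.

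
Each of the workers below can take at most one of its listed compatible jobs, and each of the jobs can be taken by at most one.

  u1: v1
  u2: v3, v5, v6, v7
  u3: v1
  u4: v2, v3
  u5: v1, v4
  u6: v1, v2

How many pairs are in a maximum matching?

5

Unit-capacity flow: source→left, listed edges, right→sink; max matching = max flow.
Augmenting path u1→v1 (+1); matched 1.
Augmenting path u2→v3 (+1); matched 2.
Augmenting path u4→v2 (+1); matched 3.
Augmenting path u5→v4 (+1); matched 4.
Augmenting path u6→v2→u4→v3→u2→v5 (+1); matched 5.
No augmenting path remains; maximum matching = 5.
König certificate: {u2, u4, u5, u6, v1} is a vertex cover of size 5 (every listed pair touches it), so no matching can be larger.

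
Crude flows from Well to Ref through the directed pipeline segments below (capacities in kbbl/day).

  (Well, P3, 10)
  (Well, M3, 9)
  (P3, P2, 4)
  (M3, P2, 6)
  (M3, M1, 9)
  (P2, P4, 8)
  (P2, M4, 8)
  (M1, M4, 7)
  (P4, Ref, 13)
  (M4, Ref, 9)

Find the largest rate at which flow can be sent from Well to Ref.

13

Augment Well→P3→P2→P4→Ref: bottleneck 4, flow now 4.
Augment Well→M3→P2→P4→Ref: bottleneck 4, flow now 8.
Augment Well→M3→P2→M4→Ref: bottleneck 2, flow now 10.
Augment Well→M3→M1→M4→Ref: bottleneck 3, flow now 13.
No augmenting path remains; maximum flow = 13.
In the residual graph, reachable from Well: {Well, P3}.
Min-cut edges: Well→M3 (9), P3→P2 (4); capacity 9 + 4 = 13.
This cut is saturated, so no flow can exceed 13.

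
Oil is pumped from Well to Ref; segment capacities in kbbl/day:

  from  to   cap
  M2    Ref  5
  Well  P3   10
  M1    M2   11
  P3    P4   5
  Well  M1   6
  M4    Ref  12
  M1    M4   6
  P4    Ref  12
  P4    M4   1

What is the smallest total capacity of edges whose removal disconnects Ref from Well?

11

Augment Well→P3→P4→Ref: bottleneck 5, flow now 5.
Augment Well→M1→M2→Ref: bottleneck 5, flow now 10.
Augment Well→M1→M4→Ref: bottleneck 1, flow now 11.
No augmenting path remains; maximum flow = 11.
By max-flow min-cut, the minimum cut capacity equals the max flow.
In the residual graph, reachable from Well: {Well, P3}.
Min-cut edges: Well→M1 (6), P3→P4 (5); capacity 6 + 5 = 11.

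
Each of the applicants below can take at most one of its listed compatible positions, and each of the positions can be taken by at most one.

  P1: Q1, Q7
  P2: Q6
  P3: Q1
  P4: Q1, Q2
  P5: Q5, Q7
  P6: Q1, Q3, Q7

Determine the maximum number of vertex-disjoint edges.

6

Unit-capacity flow: source→left, listed edges, right→sink; max matching = max flow.
Augmenting path P1→Q1 (+1); matched 1.
Augmenting path P2→Q6 (+1); matched 2.
Augmenting path P4→Q2 (+1); matched 3.
Augmenting path P5→Q5 (+1); matched 4.
Augmenting path P6→Q3 (+1); matched 5.
Augmenting path P3→Q1→P1→Q7 (+1); matched 6.
No augmenting path remains; maximum matching = 6.
König certificate: {P1, P2, P3, P4, P5, P6} is a vertex cover of size 6 (every listed pair touches it), so no matching can be larger.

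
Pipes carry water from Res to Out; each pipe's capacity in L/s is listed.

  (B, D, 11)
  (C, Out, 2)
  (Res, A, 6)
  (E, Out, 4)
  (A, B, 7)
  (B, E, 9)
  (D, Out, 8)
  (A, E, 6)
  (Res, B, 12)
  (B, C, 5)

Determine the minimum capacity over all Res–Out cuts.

Augment Res→A→E→Out: bottleneck 4, flow now 4.
Augment Res→B→C→Out: bottleneck 2, flow now 6.
Augment Res→B→D→Out: bottleneck 8, flow now 14.
No augmenting path remains; maximum flow = 14.
By max-flow min-cut, the minimum cut capacity equals the max flow.
In the residual graph, reachable from Res: {Res, A, B, C, D, E}.
Min-cut edges: C→Out (2), D→Out (8), E→Out (4); capacity 2 + 8 + 4 = 14.

14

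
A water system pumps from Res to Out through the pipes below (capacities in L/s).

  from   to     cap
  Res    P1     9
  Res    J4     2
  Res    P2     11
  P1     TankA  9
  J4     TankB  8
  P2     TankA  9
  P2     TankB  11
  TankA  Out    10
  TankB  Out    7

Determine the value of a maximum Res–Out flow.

Augment Res→P1→TankA→Out: bottleneck 9, flow now 9.
Augment Res→J4→TankB→Out: bottleneck 2, flow now 11.
Augment Res→P2→TankA→Out: bottleneck 1, flow now 12.
Augment Res→P2→TankB→Out: bottleneck 5, flow now 17.
No augmenting path remains; maximum flow = 17.
In the residual graph, reachable from Res: {Res, P1, J4, P2, TankA, TankB}.
Min-cut edges: TankA→Out (10), TankB→Out (7); capacity 10 + 7 = 17.
This cut is saturated, so no flow can exceed 17.

17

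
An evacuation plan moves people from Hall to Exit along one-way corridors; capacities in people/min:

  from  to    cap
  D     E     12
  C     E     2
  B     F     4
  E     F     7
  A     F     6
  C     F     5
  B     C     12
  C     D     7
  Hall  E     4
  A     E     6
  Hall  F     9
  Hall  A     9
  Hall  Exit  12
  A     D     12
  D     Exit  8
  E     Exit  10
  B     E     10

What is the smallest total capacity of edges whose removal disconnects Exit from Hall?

Augment Hall→Exit: bottleneck 12, flow now 12.
Augment Hall→E→Exit: bottleneck 4, flow now 16.
Augment Hall→A→D→Exit: bottleneck 8, flow now 24.
Augment Hall→A→E→Exit: bottleneck 1, flow now 25.
No augmenting path remains; maximum flow = 25.
By max-flow min-cut, the minimum cut capacity equals the max flow.
In the residual graph, reachable from Hall: {Hall, F}.
Min-cut edges: Hall→A (9), Hall→E (4), Hall→Exit (12); capacity 9 + 4 + 12 = 25.

25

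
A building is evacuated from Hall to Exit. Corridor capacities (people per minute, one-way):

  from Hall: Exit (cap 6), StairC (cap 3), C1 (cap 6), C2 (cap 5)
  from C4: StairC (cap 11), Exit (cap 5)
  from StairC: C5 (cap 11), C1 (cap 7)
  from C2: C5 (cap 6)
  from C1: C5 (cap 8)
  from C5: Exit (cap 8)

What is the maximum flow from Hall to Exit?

14

Augment Hall→Exit: bottleneck 6, flow now 6.
Augment Hall→StairC→C5→Exit: bottleneck 3, flow now 9.
Augment Hall→C2→C5→Exit: bottleneck 5, flow now 14.
No augmenting path remains; maximum flow = 14.
In the residual graph, reachable from Hall: {Hall, StairC, C2, C1, C5}.
Min-cut edges: Hall→Exit (6), C5→Exit (8); capacity 6 + 8 = 14.
This cut is saturated, so no flow can exceed 14.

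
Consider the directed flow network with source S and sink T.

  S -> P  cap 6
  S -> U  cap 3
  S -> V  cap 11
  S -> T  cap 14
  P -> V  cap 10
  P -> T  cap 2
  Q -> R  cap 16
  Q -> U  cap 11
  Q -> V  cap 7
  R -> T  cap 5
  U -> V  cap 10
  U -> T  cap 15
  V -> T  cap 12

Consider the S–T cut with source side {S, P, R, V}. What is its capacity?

36

Edges leaving {S, P, R, V}: S→U (3), S→T (14), P→T (2), R→T (5), V→T (12).
Cut capacity = 3 + 14 + 2 + 5 + 12 = 36.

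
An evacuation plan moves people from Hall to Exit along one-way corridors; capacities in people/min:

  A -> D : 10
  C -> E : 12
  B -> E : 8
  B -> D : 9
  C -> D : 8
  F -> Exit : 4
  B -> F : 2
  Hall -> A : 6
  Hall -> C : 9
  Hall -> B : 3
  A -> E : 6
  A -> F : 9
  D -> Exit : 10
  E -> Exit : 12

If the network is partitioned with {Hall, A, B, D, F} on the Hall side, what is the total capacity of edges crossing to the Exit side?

37

Edges leaving {Hall, A, B, D, F}: Hall→C (9), A→E (6), B→E (8), D→Exit (10), F→Exit (4).
Cut capacity = 9 + 6 + 8 + 10 + 4 = 37.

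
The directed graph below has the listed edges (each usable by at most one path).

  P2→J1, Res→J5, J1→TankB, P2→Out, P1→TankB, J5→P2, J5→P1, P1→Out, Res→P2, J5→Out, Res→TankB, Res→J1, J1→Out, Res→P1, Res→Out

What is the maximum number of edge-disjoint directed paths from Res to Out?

5

Assign every edge capacity 1; by Menger, the answer equals the max flow.
Path Res→Out (+1); total 1.
Path Res→J5→Out (+1); total 2.
Path Res→P2→Out (+1); total 3.
Path Res→P1→Out (+1); total 4.
Path Res→J1→Out (+1); total 5.
No residual Res→Out path; max flow = 5.
Certifying cut of size 5: {Res→J1, Res→J5, Res→Out, Res→P1, Res→P2}.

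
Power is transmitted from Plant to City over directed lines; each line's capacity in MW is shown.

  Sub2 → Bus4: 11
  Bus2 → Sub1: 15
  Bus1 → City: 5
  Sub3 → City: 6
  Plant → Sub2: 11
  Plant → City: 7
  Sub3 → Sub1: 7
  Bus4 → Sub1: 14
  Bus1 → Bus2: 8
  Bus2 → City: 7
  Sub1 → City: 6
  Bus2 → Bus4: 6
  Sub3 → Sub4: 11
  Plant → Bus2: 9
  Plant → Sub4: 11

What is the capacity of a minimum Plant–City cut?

20

Augment Plant→City: bottleneck 7, flow now 7.
Augment Plant→Bus2→City: bottleneck 7, flow now 14.
Augment Plant→Bus2→Sub1→City: bottleneck 2, flow now 16.
Augment Plant→Sub2→Bus4→Sub1→City: bottleneck 4, flow now 20.
No augmenting path remains; maximum flow = 20.
By max-flow min-cut, the minimum cut capacity equals the max flow.
In the residual graph, reachable from Plant: {Plant, Bus2, Sub2, Bus4, Sub1, Sub4}.
Min-cut edges: Plant→City (7), Bus2→City (7), Sub1→City (6); capacity 7 + 7 + 6 = 20.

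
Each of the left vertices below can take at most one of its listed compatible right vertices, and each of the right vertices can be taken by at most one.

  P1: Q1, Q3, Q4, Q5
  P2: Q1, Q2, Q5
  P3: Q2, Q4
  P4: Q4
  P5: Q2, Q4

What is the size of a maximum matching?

4

Unit-capacity flow: source→left, listed edges, right→sink; max matching = max flow.
Augmenting path P1→Q1 (+1); matched 1.
Augmenting path P2→Q2 (+1); matched 2.
Augmenting path P3→Q4 (+1); matched 3.
Augmenting path P5→Q2→P2→Q5 (+1); matched 4.
No augmenting path remains; maximum matching = 4.
König certificate: {P1, P2, Q2, Q4} is a vertex cover of size 4 (every listed pair touches it), so no matching can be larger.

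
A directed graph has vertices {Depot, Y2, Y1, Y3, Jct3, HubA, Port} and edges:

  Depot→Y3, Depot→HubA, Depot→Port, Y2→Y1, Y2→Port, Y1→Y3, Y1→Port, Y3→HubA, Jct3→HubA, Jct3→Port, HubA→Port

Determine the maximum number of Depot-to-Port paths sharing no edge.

Assign every edge capacity 1; by Menger, the answer equals the max flow.
Path Depot→Port (+1); total 1.
Path Depot→HubA→Port (+1); total 2.
No residual Depot→Port path; max flow = 2.
Certifying cut of size 2: {Depot→Port, HubA→Port}.

2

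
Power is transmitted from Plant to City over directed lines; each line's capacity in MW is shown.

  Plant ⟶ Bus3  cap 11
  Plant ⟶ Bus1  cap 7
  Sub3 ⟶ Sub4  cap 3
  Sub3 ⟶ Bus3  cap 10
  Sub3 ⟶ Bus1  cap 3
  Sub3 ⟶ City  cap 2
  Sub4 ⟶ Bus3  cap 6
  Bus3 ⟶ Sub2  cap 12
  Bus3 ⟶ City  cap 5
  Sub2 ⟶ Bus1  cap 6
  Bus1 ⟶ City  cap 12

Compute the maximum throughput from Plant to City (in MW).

17

Augment Plant→Bus3→City: bottleneck 5, flow now 5.
Augment Plant→Bus1→City: bottleneck 7, flow now 12.
Augment Plant→Bus3→Sub2→Bus1→City: bottleneck 5, flow now 17.
No augmenting path remains; maximum flow = 17.
In the residual graph, reachable from Plant: {Plant, Bus3, Sub2, Bus1}.
Min-cut edges: Bus3→City (5), Bus1→City (12); capacity 5 + 12 = 17.
This cut is saturated, so no flow can exceed 17.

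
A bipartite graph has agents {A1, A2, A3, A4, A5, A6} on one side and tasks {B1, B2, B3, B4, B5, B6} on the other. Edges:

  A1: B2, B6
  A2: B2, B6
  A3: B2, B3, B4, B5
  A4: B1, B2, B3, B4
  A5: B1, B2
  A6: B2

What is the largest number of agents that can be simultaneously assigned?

Unit-capacity flow: source→left, listed edges, right→sink; max matching = max flow.
Augmenting path A1→B2 (+1); matched 1.
Augmenting path A2→B6 (+1); matched 2.
Augmenting path A3→B3 (+1); matched 3.
Augmenting path A4→B1 (+1); matched 4.
Augmenting path A5→B1→A4→B4 (+1); matched 5.
No augmenting path remains; maximum matching = 5.
König certificate: {A3, A4, A5, B2, B6} is a vertex cover of size 5 (every listed pair touches it), so no matching can be larger.

5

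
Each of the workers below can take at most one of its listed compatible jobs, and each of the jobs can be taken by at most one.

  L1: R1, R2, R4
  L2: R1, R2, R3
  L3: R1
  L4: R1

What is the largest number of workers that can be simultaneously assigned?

3

Unit-capacity flow: source→left, listed edges, right→sink; max matching = max flow.
Augmenting path L1→R1 (+1); matched 1.
Augmenting path L2→R2 (+1); matched 2.
Augmenting path L3→R1→L1→R4 (+1); matched 3.
No augmenting path remains; maximum matching = 3.
König certificate: {L1, L2, R1} is a vertex cover of size 3 (every listed pair touches it), so no matching can be larger.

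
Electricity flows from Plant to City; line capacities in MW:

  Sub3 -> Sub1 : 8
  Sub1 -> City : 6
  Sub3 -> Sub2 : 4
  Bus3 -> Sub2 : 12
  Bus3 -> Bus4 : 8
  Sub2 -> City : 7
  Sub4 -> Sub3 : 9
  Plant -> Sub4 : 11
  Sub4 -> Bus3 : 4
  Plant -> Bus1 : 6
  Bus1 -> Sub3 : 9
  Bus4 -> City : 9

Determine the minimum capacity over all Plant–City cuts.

14

Augment Plant→Bus1→Sub3→Sub2→City: bottleneck 4, flow now 4.
Augment Plant→Bus1→Sub3→Sub1→City: bottleneck 2, flow now 6.
Augment Plant→Sub4→Bus3→Bus4→City: bottleneck 4, flow now 10.
Augment Plant→Sub4→Sub3→Sub1→City: bottleneck 4, flow now 14.
No augmenting path remains; maximum flow = 14.
By max-flow min-cut, the minimum cut capacity equals the max flow.
In the residual graph, reachable from Plant: {Plant, Bus1, Sub4, Sub3, Sub1}.
Min-cut edges: Sub4→Bus3 (4), Sub3→Sub2 (4), Sub1→City (6); capacity 4 + 4 + 6 = 14.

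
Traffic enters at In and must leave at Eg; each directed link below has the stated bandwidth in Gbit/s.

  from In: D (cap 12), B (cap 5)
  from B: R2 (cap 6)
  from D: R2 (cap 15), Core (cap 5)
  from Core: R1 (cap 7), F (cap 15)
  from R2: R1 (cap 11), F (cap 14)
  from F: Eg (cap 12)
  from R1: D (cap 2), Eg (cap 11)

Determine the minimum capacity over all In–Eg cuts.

17

Augment In→B→R2→F→Eg: bottleneck 5, flow now 5.
Augment In→D→Core→F→Eg: bottleneck 5, flow now 10.
Augment In→D→R2→F→Eg: bottleneck 2, flow now 12.
Augment In→D→R2→R1→Eg: bottleneck 5, flow now 17.
No augmenting path remains; maximum flow = 17.
By max-flow min-cut, the minimum cut capacity equals the max flow.
In the residual graph, reachable from In: {In}.
Min-cut edges: In→B (5), In→D (12); capacity 5 + 12 = 17.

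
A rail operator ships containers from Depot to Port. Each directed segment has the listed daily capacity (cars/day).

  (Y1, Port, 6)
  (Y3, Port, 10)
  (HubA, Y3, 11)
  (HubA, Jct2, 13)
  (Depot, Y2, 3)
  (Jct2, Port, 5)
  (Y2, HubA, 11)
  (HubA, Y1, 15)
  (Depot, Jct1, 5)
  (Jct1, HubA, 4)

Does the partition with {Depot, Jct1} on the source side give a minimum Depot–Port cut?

Given cut capacity: 3 + 4 = 7.
Augment Depot→Y2→HubA→Y1→Port: bottleneck 3, flow now 3.
Augment Depot→Jct1→HubA→Y1→Port: bottleneck 3, flow now 6.
Augment Depot→Jct1→HubA→Y3→Port: bottleneck 1, flow now 7.
No augmenting path remains; maximum flow = 7.
Cut capacity 7 equals the max flow, so it is a minimum cut.

Yes — it is a minimum cut (capacity 7).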